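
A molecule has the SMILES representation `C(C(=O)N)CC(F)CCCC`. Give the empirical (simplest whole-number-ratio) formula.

Atom tally by fragment:
  H2NOCCH2 → C:2 H:4 O:1 N:1
  CH2 → C:1 H:2
  CH(F) → C:1 H:1 F:1
  CH2 → C:1 H:2
  CH2 → C:1 H:2
  CH2 → C:1 H:2
  CH3 → C:1 H:3
Element totals:
  C: 8
  H: 16
  F: 1
  N: 1
  O: 1
Molecular formula: C8H16FNO.
gcd of subscripts (8, 1, 16, 1, 1) = 1, so the empirical formula equals the molecular formula.

C8H16FNO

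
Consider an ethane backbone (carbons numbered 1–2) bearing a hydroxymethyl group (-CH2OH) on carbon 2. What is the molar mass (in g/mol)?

Atom tally by fragment:
  CH3 → C:1 H:3
  CH2CH2OH → C:2 H:5 O:1
Element totals:
  C: 3
  H: 8
  O: 1
Molecular formula: C3H8O.
  M = 3(12.011) + 8(1.008) + 15.999
    = 36.033 + 8.064 + 15.999 = 60.096

60.10 g/mol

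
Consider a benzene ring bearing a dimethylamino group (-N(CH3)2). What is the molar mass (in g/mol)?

121.18 g/mol

Atom tally by fragment:
  benzene ring core → C:6 H:6
  (− 1 ring H displaced by substituents)
  + N(CH3)2 → N:1 C:2 H:6
Element totals:
  C: 8
  H: 11
  N: 1
Molecular formula: C8H11N.
  M = 8(12.011) + 11(1.008) + 14.007
    = 96.088 + 11.088 + 14.007 = 121.183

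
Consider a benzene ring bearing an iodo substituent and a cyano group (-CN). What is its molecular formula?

Atom tally by fragment:
  benzene ring core → C:6 H:6
  (− 2 ring H displaced by substituents)
  + I → I:1
  + CN → C:1 N:1
Element totals:
  C: 7
  H: 4
  I: 1
  N: 1

C7H4IN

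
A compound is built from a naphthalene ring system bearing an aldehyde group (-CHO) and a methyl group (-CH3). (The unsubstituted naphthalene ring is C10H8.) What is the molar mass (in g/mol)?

170.21 g/mol

Atom tally by fragment:
  naphthalene ring system core → C:10 H:8
  (− 2 ring H displaced by substituents)
  + CHO → C:1 H:1 O:1
  + CH3 → C:1 H:3
Element totals:
  C: 12
  H: 10
  O: 1
Molecular formula: C12H10O.
  M = 12(12.011) + 10(1.008) + 15.999
    = 144.132 + 10.080 + 15.999 = 170.211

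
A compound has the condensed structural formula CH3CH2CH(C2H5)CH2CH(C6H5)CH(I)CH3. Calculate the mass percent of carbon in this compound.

54.55%

Atom tally by fragment:
  CH3 → C:1 H:3
  CH2 → C:1 H:2
  CH(C2H5) → C:3 H:6
  CH2 → C:1 H:2
  CH(C6H5) → C:7 H:6
  CH(I) → C:1 H:1 I:1
  CH3 → C:1 H:3
Element totals:
  C: 15
  H: 23
  I: 1
Molecular formula: C15H23I.
Molar mass = 330.253 g/mol.
Mass from C: 15 × 12.011 = 180.165 g/mol.
%C = 180.165 / 330.253 × 100 = 54.55%.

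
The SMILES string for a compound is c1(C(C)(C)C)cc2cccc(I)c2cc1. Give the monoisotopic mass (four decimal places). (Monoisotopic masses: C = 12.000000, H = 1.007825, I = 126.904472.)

Atom tally by fragment:
  naphthalene ring system core → C:10 H:8
  (− 2 ring H displaced by substituents)
  + C(CH3)3 → C:4 H:9
  + I → I:1
Element totals:
  C: 14
  H: 15
  I: 1
Molecular formula: C14H15I.
  M = 14(12.0) + 15(1.007825) + 126.904472
    = 168.000000 + 15.117375 + 126.904472 = 310.021847

310.0218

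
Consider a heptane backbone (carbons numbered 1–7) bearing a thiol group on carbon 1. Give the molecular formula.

C7H16S

Atom tally by fragment:
  HSCH2 → C:1 H:3 S:1
  CH2 → C:1 H:2
  CH2 → C:1 H:2
  CH2 → C:1 H:2
  CH2 → C:1 H:2
  CH2 → C:1 H:2
  CH3 → C:1 H:3
Element totals:
  C: 7
  H: 16
  S: 1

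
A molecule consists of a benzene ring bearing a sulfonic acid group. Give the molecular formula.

C6H6O3S

Atom tally by fragment:
  benzene ring core → C:6 H:6
  (− 1 ring H displaced by substituents)
  + SO3H → S:1 O:3 H:1
Element totals:
  C: 6
  H: 6
  O: 3
  S: 1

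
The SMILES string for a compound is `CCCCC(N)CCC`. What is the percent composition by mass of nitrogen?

10.84%

Atom tally by fragment:
  CH3 → C:1 H:3
  CH2 → C:1 H:2
  CH2 → C:1 H:2
  CH2 → C:1 H:2
  CH(NH2) → C:1 H:3 N:1
  CH2 → C:1 H:2
  CH2 → C:1 H:2
  CH3 → C:1 H:3
Element totals:
  C: 8
  H: 19
  N: 1
Molecular formula: C8H19N.
Molar mass = 129.247 g/mol.
Mass from N: 1 × 14.007 = 14.007 g/mol.
%N = 14.007 / 129.247 × 100 = 10.84%.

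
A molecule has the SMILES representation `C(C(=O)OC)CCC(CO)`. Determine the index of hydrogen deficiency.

Atom tally by fragment:
  CH3OOCCH2 → C:3 H:5 O:2
  CH2 → C:1 H:2
  CH2 → C:1 H:2
  CH2CH2OH → C:2 H:5 O:1
Element totals:
  C: 7
  H: 14
  O: 3
Molecular formula: C7H14O3.
DoU = (2C + 2 + N − H − X) / 2 = (2·7 + 2 + 0 − 14 − 0) / 2 = 1.

1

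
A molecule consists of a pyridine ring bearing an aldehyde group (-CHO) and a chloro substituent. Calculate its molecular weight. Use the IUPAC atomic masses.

Atom tally by fragment:
  pyridine ring core → C:5 H:5 N:1
  (− 2 ring H displaced by substituents)
  + CHO → C:1 H:1 O:1
  + Cl → Cl:1
Element totals:
  C: 6
  H: 4
  Cl: 1
  N: 1
  O: 1
Molecular formula: C6H4ClNO.
  M = 6(12.011) + 4(1.008) + 35.45 + 14.007 + 15.999
    = 72.066 + 4.032 + 35.450 + 14.007 + 15.999 = 141.554

141.55 g/mol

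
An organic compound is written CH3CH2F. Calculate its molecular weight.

Atom tally by fragment:
  CH3 → C:1 H:3
  CH2F → C:1 H:2 F:1
Element totals:
  C: 2
  H: 5
  F: 1
Molecular formula: C2H5F.
  M = 2(12.011) + 5(1.008) + 18.998
    = 24.022 + 5.040 + 18.998 = 48.060

48.06 g/mol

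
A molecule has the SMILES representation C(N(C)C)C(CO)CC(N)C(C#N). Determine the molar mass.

Atom tally by fragment:
  (CH3)2NCH2 → C:3 H:8 N:1
  CH(CH2OH) → C:2 H:4 O:1
  CH2 → C:1 H:2
  CH(NH2) → C:1 H:3 N:1
  CH2CN → C:2 H:2 N:1
Element totals:
  C: 9
  H: 19
  N: 3
  O: 1
Molecular formula: C9H19N3O.
  M = 9(12.011) + 19(1.008) + 3(14.007) + 15.999
    = 108.099 + 19.152 + 42.021 + 15.999 = 185.271

185.27 g/mol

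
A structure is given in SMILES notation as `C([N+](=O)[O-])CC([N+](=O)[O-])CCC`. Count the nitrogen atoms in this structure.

Atom tally by fragment:
  O2NCH2 → C:1 H:2 N:1 O:2
  CH2 → C:1 H:2
  CH(NO2) → C:1 H:1 N:1 O:2
  CH2 → C:1 H:2
  CH2 → C:1 H:2
  CH3 → C:1 H:3
Element totals:
  C: 6
  H: 12
  N: 2
  O: 4

2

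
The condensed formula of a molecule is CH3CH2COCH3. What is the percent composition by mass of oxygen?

22.19%

Atom tally by fragment:
  CH3 → C:1 H:3
  CH2COCH3 → C:3 H:5 O:1
Element totals:
  C: 4
  H: 8
  O: 1
Molecular formula: C4H8O.
Molar mass = 72.107 g/mol.
Mass from O: 1 × 15.999 = 15.999 g/mol.
%O = 15.999 / 72.107 × 100 = 22.19%.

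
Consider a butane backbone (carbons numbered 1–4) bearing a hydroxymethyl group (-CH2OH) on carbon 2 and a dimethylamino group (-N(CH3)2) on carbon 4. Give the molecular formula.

Atom tally by fragment:
  CH3 → C:1 H:3
  CH(CH2OH) → C:2 H:4 O:1
  CH2 → C:1 H:2
  CH2N(CH3)2 → C:3 H:8 N:1
Element totals:
  C: 7
  H: 17
  N: 1
  O: 1

C7H17NO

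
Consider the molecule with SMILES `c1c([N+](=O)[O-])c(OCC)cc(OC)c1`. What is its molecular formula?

C9H11NO4

Atom tally by fragment:
  benzene ring core → C:6 H:6
  (− 3 ring H displaced by substituents)
  + NO2 → N:1 O:2
  + OC2H5 → C:2 H:5 O:1
  + OCH3 → C:1 H:3 O:1
Element totals:
  C: 9
  H: 11
  N: 1
  O: 4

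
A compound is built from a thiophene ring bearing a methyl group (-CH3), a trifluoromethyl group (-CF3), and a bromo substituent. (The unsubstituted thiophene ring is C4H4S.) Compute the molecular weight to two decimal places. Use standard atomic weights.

245.06 g/mol

Atom tally by fragment:
  thiophene ring core → C:4 H:4 S:1
  (− 3 ring H displaced by substituents)
  + CH3 → C:1 H:3
  + CF3 → C:1 F:3
  + Br → Br:1
Element totals:
  C: 6
  H: 4
  Br: 1
  F: 3
  S: 1
Molecular formula: C6H4BrF3S.
  M = 6(12.011) + 4(1.008) + 79.904 + 3(18.998) + 32.06
    = 72.066 + 4.032 + 79.904 + 56.994 + 32.060 = 245.056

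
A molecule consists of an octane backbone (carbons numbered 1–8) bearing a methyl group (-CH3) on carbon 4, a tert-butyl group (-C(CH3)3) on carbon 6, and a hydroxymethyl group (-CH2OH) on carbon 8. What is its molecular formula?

Atom tally by fragment:
  CH3 → C:1 H:3
  CH2 → C:1 H:2
  CH2 → C:1 H:2
  CH(CH3) → C:2 H:4
  CH2 → C:1 H:2
  CH(C(CH3)3) → C:5 H:10
  CH2 → C:1 H:2
  CH2CH2OH → C:2 H:5 O:1
Element totals:
  C: 14
  H: 30
  O: 1

C14H30O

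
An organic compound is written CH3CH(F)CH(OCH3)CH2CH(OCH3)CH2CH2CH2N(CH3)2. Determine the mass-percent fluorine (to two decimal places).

8.07%

Atom tally by fragment:
  CH3 → C:1 H:3
  CH(F) → C:1 H:1 F:1
  CH(OCH3) → C:2 H:4 O:1
  CH2 → C:1 H:2
  CH(OCH3) → C:2 H:4 O:1
  CH2 → C:1 H:2
  CH2 → C:1 H:2
  CH2N(CH3)2 → C:3 H:8 N:1
Element totals:
  C: 12
  H: 26
  F: 1
  N: 1
  O: 2
Molecular formula: C12H26FNO2.
Molar mass = 235.343 g/mol.
Mass from F: 1 × 18.998 = 18.998 g/mol.
%F = 18.998 / 235.343 × 100 = 8.07%.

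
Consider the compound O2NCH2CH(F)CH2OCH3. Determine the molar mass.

Atom tally by fragment:
  O2NCH2 → C:1 H:2 N:1 O:2
  CH(F) → C:1 H:1 F:1
  CH2OCH3 → C:2 H:5 O:1
Element totals:
  C: 4
  H: 8
  F: 1
  N: 1
  O: 3
Molecular formula: C4H8FNO3.
  M = 4(12.011) + 8(1.008) + 18.998 + 14.007 + 3(15.999)
    = 48.044 + 8.064 + 18.998 + 14.007 + 47.997 = 137.110

137.11 g/mol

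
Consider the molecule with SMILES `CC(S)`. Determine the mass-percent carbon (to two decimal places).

Atom tally by fragment:
  CH3 → C:1 H:3
  CH2SH → C:1 H:3 S:1
Element totals:
  C: 2
  H: 6
  S: 1
Molecular formula: C2H6S.
Molar mass = 62.130 g/mol.
Mass from C: 2 × 12.011 = 24.022 g/mol.
%C = 24.022 / 62.130 × 100 = 38.66%.

38.66%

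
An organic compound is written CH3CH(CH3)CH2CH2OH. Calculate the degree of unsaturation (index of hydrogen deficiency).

0

Element totals:
  C: 5
  H: 12
  O: 1
Molecular formula: C5H12O.
DoU = (2C + 2 + N − H − X) / 2 = (2·5 + 2 + 0 − 12 − 0) / 2 = 0.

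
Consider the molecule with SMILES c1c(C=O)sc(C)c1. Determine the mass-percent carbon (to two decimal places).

57.12%

Atom tally by fragment:
  thiophene ring core → C:4 H:4 S:1
  (− 2 ring H displaced by substituents)
  + CHO → C:1 H:1 O:1
  + CH3 → C:1 H:3
Element totals:
  C: 6
  H: 6
  O: 1
  S: 1
Molecular formula: C6H6OS.
Molar mass = 126.173 g/mol.
Mass from C: 6 × 12.011 = 72.066 g/mol.
%C = 72.066 / 126.173 × 100 = 57.12%.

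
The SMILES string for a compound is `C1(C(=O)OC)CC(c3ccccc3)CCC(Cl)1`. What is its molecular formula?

Atom tally by fragment:
  cyclohexane ring core → C:6 H:12
  (− 3 ring H displaced by substituents)
  + COOCH3 → C:2 H:3 O:2
  + C6H5 → C:6 H:5
  + Cl → Cl:1
Element totals:
  C: 14
  H: 17
  Cl: 1
  O: 2

C14H17ClO2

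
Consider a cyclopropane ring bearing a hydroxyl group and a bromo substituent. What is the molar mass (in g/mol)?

136.98 g/mol

Atom tally by fragment:
  cyclopropane ring core → C:3 H:6
  (− 2 ring H displaced by substituents)
  + OH → O:1 H:1
  + Br → Br:1
Element totals:
  C: 3
  H: 5
  Br: 1
  O: 1
Molecular formula: C3H5BrO.
  M = 3(12.011) + 5(1.008) + 79.904 + 15.999
    = 36.033 + 5.040 + 79.904 + 15.999 = 136.976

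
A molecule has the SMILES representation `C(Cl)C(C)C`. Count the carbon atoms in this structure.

4

Atom tally by fragment:
  ClCH2 → C:1 H:2 Cl:1
  CH(CH3) → C:2 H:4
  CH3 → C:1 H:3
Element totals:
  C: 4
  H: 9
  Cl: 1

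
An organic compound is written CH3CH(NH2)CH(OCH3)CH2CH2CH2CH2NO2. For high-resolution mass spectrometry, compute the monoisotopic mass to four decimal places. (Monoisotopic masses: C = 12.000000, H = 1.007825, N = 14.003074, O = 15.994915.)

190.1317

Atom tally by fragment:
  CH3 → C:1 H:3
  CH(NH2) → C:1 H:3 N:1
  CH(OCH3) → C:2 H:4 O:1
  CH2 → C:1 H:2
  CH2 → C:1 H:2
  CH2 → C:1 H:2
  CH2NO2 → C:1 H:2 N:1 O:2
Element totals:
  C: 8
  H: 18
  N: 2
  O: 3
Molecular formula: C8H18N2O3.
  M = 8(12.0) + 18(1.007825) + 2(14.003074) + 3(15.994915)
    = 96.000000 + 18.140850 + 28.006148 + 47.984745 = 190.131743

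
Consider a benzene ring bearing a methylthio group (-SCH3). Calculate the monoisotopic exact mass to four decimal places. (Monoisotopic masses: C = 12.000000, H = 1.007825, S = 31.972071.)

124.0347

Atom tally by fragment:
  benzene ring core → C:6 H:6
  (− 1 ring H displaced by substituents)
  + SCH3 → C:1 H:3 S:1
Element totals:
  C: 7
  H: 8
  S: 1
Molecular formula: C7H8S.
  M = 7(12.0) + 8(1.007825) + 31.972071
    = 84.000000 + 8.062600 + 31.972071 = 124.034671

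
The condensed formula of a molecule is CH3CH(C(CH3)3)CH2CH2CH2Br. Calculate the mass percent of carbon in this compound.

52.18%

Element totals:
  C: 9
  H: 19
  Br: 1
Molecular formula: C9H19Br.
Molar mass = 207.155 g/mol.
Mass from C: 9 × 12.011 = 108.099 g/mol.
%C = 108.099 / 207.155 × 100 = 52.18%.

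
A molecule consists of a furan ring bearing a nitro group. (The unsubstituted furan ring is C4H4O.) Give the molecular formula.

Atom tally by fragment:
  furan ring core → C:4 H:4 O:1
  (− 1 ring H displaced by substituents)
  + NO2 → N:1 O:2
Element totals:
  C: 4
  H: 3
  N: 1
  O: 3

C4H3NO3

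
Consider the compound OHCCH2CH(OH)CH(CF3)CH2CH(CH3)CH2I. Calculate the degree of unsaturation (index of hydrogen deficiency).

Atom tally by fragment:
  OHCCH2 → C:2 H:3 O:1
  CH(OH) → C:1 H:2 O:1
  CH(CF3) → C:2 H:1 F:3
  CH2 → C:1 H:2
  CH(CH3) → C:2 H:4
  CH2I → C:1 H:2 I:1
Element totals:
  C: 9
  H: 14
  F: 3
  I: 1
  O: 2
Molecular formula: C9H14F3IO2.
DoU = (2C + 2 + N − H − X) / 2 = (2·9 + 2 + 0 − 14 − 4) / 2 = 1.

1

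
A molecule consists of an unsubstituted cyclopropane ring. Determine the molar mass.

42.08 g/mol

Atom tally by fragment:
  cyclopropane ring core → C:3 H:6
Element totals:
  C: 3
  H: 6
Molecular formula: C3H6.
  M = 3(12.011) + 6(1.008)
    = 36.033 + 6.048 = 42.081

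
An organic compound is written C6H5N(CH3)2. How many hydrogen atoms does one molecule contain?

Atom tally by fragment:
  benzene ring core → C:6 H:6
  (− 1 ring H displaced by substituents)
  + N(CH3)2 → N:1 C:2 H:6
Element totals:
  C: 8
  H: 11
  N: 1

11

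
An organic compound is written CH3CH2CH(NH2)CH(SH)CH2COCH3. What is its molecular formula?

Atom tally by fragment:
  CH3 → C:1 H:3
  CH2 → C:1 H:2
  CH(NH2) → C:1 H:3 N:1
  CH(SH) → C:1 H:2 S:1
  CH2COCH3 → C:3 H:5 O:1
Element totals:
  C: 7
  H: 15
  N: 1
  O: 1
  S: 1

C7H15NOS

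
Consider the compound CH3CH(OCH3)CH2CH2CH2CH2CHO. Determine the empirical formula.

Atom tally by fragment:
  CH3 → C:1 H:3
  CH(OCH3) → C:2 H:4 O:1
  CH2 → C:1 H:2
  CH2 → C:1 H:2
  CH2 → C:1 H:2
  CH2CHO → C:2 H:3 O:1
Element totals:
  C: 8
  H: 16
  O: 2
Molecular formula: C8H16O2.
gcd of subscripts = 2; dividing each by 2:
  C: 8/2 = 4
  H: 16/2 = 8
  O: 2/2 = 1

C4H8O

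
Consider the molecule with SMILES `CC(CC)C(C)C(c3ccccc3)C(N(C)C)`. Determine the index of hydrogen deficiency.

4

Atom tally by fragment:
  CH3 → C:1 H:3
  CH(C2H5) → C:3 H:6
  CH(CH3) → C:2 H:4
  CH(C6H5) → C:7 H:6
  CH2N(CH3)2 → C:3 H:8 N:1
Element totals:
  C: 16
  H: 27
  N: 1
Molecular formula: C16H27N.
DoU = (2C + 2 + N − H − X) / 2 = (2·16 + 2 + 1 − 27 − 0) / 2 = 4.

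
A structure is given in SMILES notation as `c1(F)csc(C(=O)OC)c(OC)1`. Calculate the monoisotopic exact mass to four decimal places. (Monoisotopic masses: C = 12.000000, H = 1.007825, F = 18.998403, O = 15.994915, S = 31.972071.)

Atom tally by fragment:
  thiophene ring core → C:4 H:4 S:1
  (− 3 ring H displaced by substituents)
  + F → F:1
  + COOCH3 → C:2 H:3 O:2
  + OCH3 → C:1 H:3 O:1
Element totals:
  C: 7
  H: 7
  F: 1
  O: 3
  S: 1
Molecular formula: C7H7FO3S.
  M = 7(12.0) + 7(1.007825) + 18.998403 + 3(15.994915) + 31.972071
    = 84.000000 + 7.054775 + 18.998403 + 47.984745 + 31.972071 = 190.009994

190.0100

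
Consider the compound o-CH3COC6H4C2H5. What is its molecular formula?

Element totals:
  C: 10
  H: 12
  O: 1

C10H12O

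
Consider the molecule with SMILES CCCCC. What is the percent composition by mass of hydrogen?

Atom tally by fragment:
  CH3 → C:1 H:3
  CH2 → C:1 H:2
  CH2 → C:1 H:2
  CH2 → C:1 H:2
  CH3 → C:1 H:3
Element totals:
  C: 5
  H: 12
Molecular formula: C5H12.
Molar mass = 72.151 g/mol.
Mass from H: 12 × 1.008 = 12.096 g/mol.
%H = 12.096 / 72.151 × 100 = 16.76%.

16.76%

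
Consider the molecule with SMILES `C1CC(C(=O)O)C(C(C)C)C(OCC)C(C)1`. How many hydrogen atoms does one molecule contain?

Atom tally by fragment:
  cyclohexane ring core → C:6 H:12
  (− 4 ring H displaced by substituents)
  + COOH → C:1 H:1 O:2
  + CH(CH3)2 → C:3 H:7
  + OC2H5 → C:2 H:5 O:1
  + CH3 → C:1 H:3
Element totals:
  C: 13
  H: 24
  O: 3

24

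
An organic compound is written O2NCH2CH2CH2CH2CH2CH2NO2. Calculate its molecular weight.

176.17 g/mol

Atom tally by fragment:
  O2NCH2 → C:1 H:2 N:1 O:2
  CH2 → C:1 H:2
  CH2 → C:1 H:2
  CH2 → C:1 H:2
  CH2 → C:1 H:2
  CH2NO2 → C:1 H:2 N:1 O:2
Element totals:
  C: 6
  H: 12
  N: 2
  O: 4
Molecular formula: C6H12N2O4.
  M = 6(12.011) + 12(1.008) + 2(14.007) + 4(15.999)
    = 72.066 + 12.096 + 28.014 + 63.996 = 176.172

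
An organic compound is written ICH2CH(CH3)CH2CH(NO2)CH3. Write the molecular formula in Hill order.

C6H12INO2

Element totals:
  C: 6
  H: 12
  I: 1
  N: 1
  O: 2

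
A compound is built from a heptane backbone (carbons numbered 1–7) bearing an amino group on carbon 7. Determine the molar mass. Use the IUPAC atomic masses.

Atom tally by fragment:
  CH3 → C:1 H:3
  CH2 → C:1 H:2
  CH2 → C:1 H:2
  CH2 → C:1 H:2
  CH2 → C:1 H:2
  CH2 → C:1 H:2
  CH2NH2 → C:1 H:4 N:1
Element totals:
  C: 7
  H: 17
  N: 1
Molecular formula: C7H17N.
  M = 7(12.011) + 17(1.008) + 14.007
    = 84.077 + 17.136 + 14.007 = 115.220

115.22 g/mol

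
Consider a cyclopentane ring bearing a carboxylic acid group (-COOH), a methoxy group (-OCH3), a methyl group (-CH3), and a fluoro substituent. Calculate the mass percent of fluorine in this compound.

10.78%

Atom tally by fragment:
  cyclopentane ring core → C:5 H:10
  (− 4 ring H displaced by substituents)
  + COOH → C:1 H:1 O:2
  + OCH3 → C:1 H:3 O:1
  + CH3 → C:1 H:3
  + F → F:1
Element totals:
  C: 8
  H: 13
  F: 1
  O: 3
Molecular formula: C8H13FO3.
Molar mass = 176.187 g/mol.
Mass from F: 1 × 18.998 = 18.998 g/mol.
%F = 18.998 / 176.187 × 100 = 10.78%.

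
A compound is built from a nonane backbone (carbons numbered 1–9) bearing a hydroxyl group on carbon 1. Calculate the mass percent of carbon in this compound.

Atom tally by fragment:
  HOCH2 → C:1 H:3 O:1
  CH2 → C:1 H:2
  CH2 → C:1 H:2
  CH2 → C:1 H:2
  CH2 → C:1 H:2
  CH2 → C:1 H:2
  CH2 → C:1 H:2
  CH2 → C:1 H:2
  CH3 → C:1 H:3
Element totals:
  C: 9
  H: 20
  O: 1
Molecular formula: C9H20O.
Molar mass = 144.258 g/mol.
Mass from C: 9 × 12.011 = 108.099 g/mol.
%C = 108.099 / 144.258 × 100 = 74.93%.

74.93%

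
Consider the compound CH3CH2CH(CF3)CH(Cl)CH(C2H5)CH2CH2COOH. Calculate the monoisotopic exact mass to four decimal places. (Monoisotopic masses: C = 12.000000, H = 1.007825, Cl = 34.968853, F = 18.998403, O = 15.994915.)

Element totals:
  C: 11
  H: 18
  Cl: 1
  F: 3
  O: 2
Molecular formula: C11H18ClF3O2.
  M = 11(12.0) + 18(1.007825) + 34.968853 + 3(18.998403) + 2(15.994915)
    = 132.000000 + 18.140850 + 34.968853 + 56.995209 + 31.989830 = 274.094742

274.0947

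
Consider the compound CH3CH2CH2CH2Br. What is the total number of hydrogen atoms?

Atom tally by fragment:
  CH3 → C:1 H:3
  CH2 → C:1 H:2
  CH2 → C:1 H:2
  CH2Br → C:1 H:2 Br:1
Element totals:
  C: 4
  H: 9
  Br: 1

9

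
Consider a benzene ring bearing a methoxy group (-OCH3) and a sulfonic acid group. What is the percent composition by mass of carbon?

44.67%

Atom tally by fragment:
  benzene ring core → C:6 H:6
  (− 2 ring H displaced by substituents)
  + OCH3 → C:1 H:3 O:1
  + SO3H → S:1 O:3 H:1
Element totals:
  C: 7
  H: 8
  O: 4
  S: 1
Molecular formula: C7H8O4S.
Molar mass = 188.197 g/mol.
Mass from C: 7 × 12.011 = 84.077 g/mol.
%C = 84.077 / 188.197 × 100 = 44.67%.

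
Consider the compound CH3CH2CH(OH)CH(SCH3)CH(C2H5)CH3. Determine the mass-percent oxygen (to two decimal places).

9.07%

Atom tally by fragment:
  CH3 → C:1 H:3
  CH2 → C:1 H:2
  CH(OH) → C:1 H:2 O:1
  CH(SCH3) → C:2 H:4 S:1
  CH(C2H5) → C:3 H:6
  CH3 → C:1 H:3
Element totals:
  C: 9
  H: 20
  O: 1
  S: 1
Molecular formula: C9H20OS.
Molar mass = 176.318 g/mol.
Mass from O: 1 × 15.999 = 15.999 g/mol.
%O = 15.999 / 176.318 × 100 = 9.07%.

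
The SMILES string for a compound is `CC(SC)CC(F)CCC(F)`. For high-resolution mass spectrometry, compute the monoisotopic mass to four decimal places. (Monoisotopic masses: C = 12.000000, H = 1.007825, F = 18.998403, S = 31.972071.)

Atom tally by fragment:
  CH3 → C:1 H:3
  CH(SCH3) → C:2 H:4 S:1
  CH2 → C:1 H:2
  CH(F) → C:1 H:1 F:1
  CH2 → C:1 H:2
  CH2 → C:1 H:2
  CH2F → C:1 H:2 F:1
Element totals:
  C: 8
  H: 16
  F: 2
  S: 1
Molecular formula: C8H16F2S.
  M = 8(12.0) + 16(1.007825) + 2(18.998403) + 31.972071
    = 96.000000 + 16.125200 + 37.996806 + 31.972071 = 182.094077

182.0941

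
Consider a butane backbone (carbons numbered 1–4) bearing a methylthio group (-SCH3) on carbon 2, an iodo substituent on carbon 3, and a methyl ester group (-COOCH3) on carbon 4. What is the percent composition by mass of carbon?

29.18%

Atom tally by fragment:
  CH3 → C:1 H:3
  CH(SCH3) → C:2 H:4 S:1
  CH(I) → C:1 H:1 I:1
  CH2COOCH3 → C:3 H:5 O:2
Element totals:
  C: 7
  H: 13
  I: 1
  O: 2
  S: 1
Molecular formula: C7H13IO2S.
Molar mass = 288.143 g/mol.
Mass from C: 7 × 12.011 = 84.077 g/mol.
%C = 84.077 / 288.143 × 100 = 29.18%.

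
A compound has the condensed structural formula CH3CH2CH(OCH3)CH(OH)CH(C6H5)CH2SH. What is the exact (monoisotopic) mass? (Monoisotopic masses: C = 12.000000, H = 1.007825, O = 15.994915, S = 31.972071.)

240.1184

Element totals:
  C: 13
  H: 20
  O: 2
  S: 1
Molecular formula: C13H20O2S.
  M = 13(12.0) + 20(1.007825) + 2(15.994915) + 31.972071
    = 156.000000 + 20.156500 + 31.989830 + 31.972071 = 240.118401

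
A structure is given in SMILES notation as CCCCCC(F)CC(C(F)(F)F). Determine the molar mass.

200.22 g/mol

Atom tally by fragment:
  CH3 → C:1 H:3
  CH2 → C:1 H:2
  CH2 → C:1 H:2
  CH2 → C:1 H:2
  CH2 → C:1 H:2
  CH(F) → C:1 H:1 F:1
  CH2 → C:1 H:2
  CH2CF3 → C:2 H:2 F:3
Element totals:
  C: 9
  H: 16
  F: 4
Molecular formula: C9H16F4.
  M = 9(12.011) + 16(1.008) + 4(18.998)
    = 108.099 + 16.128 + 75.992 = 200.219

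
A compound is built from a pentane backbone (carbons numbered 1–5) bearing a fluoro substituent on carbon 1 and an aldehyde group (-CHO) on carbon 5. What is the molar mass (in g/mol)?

Atom tally by fragment:
  FCH2 → C:1 H:2 F:1
  CH2 → C:1 H:2
  CH2 → C:1 H:2
  CH2 → C:1 H:2
  CH2CHO → C:2 H:3 O:1
Element totals:
  C: 6
  H: 11
  F: 1
  O: 1
Molecular formula: C6H11FO.
  M = 6(12.011) + 11(1.008) + 18.998 + 15.999
    = 72.066 + 11.088 + 18.998 + 15.999 = 118.151

118.15 g/mol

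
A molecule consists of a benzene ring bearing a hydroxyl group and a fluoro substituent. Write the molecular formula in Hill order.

C6H5FO

Atom tally by fragment:
  benzene ring core → C:6 H:6
  (− 2 ring H displaced by substituents)
  + OH → O:1 H:1
  + F → F:1
Element totals:
  C: 6
  H: 5
  F: 1
  O: 1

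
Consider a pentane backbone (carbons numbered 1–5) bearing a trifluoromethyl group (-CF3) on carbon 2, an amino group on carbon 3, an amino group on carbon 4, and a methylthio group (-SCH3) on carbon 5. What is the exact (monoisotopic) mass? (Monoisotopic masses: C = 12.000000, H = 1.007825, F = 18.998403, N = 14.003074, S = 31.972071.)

216.0908

Atom tally by fragment:
  CH3 → C:1 H:3
  CH(CF3) → C:2 H:1 F:3
  CH(NH2) → C:1 H:3 N:1
  CH(NH2) → C:1 H:3 N:1
  CH2SCH3 → C:2 H:5 S:1
Element totals:
  C: 7
  H: 15
  F: 3
  N: 2
  S: 1
Molecular formula: C7H15F3N2S.
  M = 7(12.0) + 15(1.007825) + 3(18.998403) + 2(14.003074) + 31.972071
    = 84.000000 + 15.117375 + 56.995209 + 28.006148 + 31.972071 = 216.090803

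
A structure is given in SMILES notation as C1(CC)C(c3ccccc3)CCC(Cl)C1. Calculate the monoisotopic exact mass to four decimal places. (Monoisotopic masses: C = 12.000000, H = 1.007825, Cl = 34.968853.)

222.1175

Atom tally by fragment:
  cyclohexane ring core → C:6 H:12
  (− 3 ring H displaced by substituents)
  + C2H5 → C:2 H:5
  + C6H5 → C:6 H:5
  + Cl → Cl:1
Element totals:
  C: 14
  H: 19
  Cl: 1
Molecular formula: C14H19Cl.
  M = 14(12.0) + 19(1.007825) + 34.968853
    = 168.000000 + 19.148675 + 34.968853 = 222.117528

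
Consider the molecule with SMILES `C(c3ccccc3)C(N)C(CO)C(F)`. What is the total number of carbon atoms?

11

Atom tally by fragment:
  C6H5CH2 → C:7 H:7
  CH(NH2) → C:1 H:3 N:1
  CH(CH2OH) → C:2 H:4 O:1
  CH2F → C:1 H:2 F:1
Element totals:
  C: 11
  H: 16
  F: 1
  N: 1
  O: 1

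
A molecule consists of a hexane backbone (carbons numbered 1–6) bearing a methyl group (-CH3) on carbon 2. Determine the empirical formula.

Atom tally by fragment:
  CH3 → C:1 H:3
  CH(CH3) → C:2 H:4
  CH2 → C:1 H:2
  CH2 → C:1 H:2
  CH2 → C:1 H:2
  CH3 → C:1 H:3
Element totals:
  C: 7
  H: 16
Molecular formula: C7H16.
gcd of subscripts (7, 16) = 1, so the empirical formula equals the molecular formula.

C7H16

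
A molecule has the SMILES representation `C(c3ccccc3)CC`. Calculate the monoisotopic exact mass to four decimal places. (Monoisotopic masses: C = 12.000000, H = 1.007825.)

120.0939

Atom tally by fragment:
  C6H5CH2 → C:7 H:7
  CH2 → C:1 H:2
  CH3 → C:1 H:3
Element totals:
  C: 9
  H: 12
Molecular formula: C9H12.
  M = 9(12.0) + 12(1.007825)
    = 108.000000 + 12.093900 = 120.093900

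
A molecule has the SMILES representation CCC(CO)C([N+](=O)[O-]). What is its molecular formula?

C5H11NO3

Atom tally by fragment:
  CH3 → C:1 H:3
  CH2 → C:1 H:2
  CH(CH2OH) → C:2 H:4 O:1
  CH2NO2 → C:1 H:2 N:1 O:2
Element totals:
  C: 5
  H: 11
  N: 1
  O: 3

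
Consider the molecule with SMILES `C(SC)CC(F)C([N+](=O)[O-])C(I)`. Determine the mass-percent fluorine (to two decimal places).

6.19%

Atom tally by fragment:
  CH3SCH2 → C:2 H:5 S:1
  CH2 → C:1 H:2
  CH(F) → C:1 H:1 F:1
  CH(NO2) → C:1 H:1 N:1 O:2
  CH2I → C:1 H:2 I:1
Element totals:
  C: 6
  H: 11
  F: 1
  I: 1
  N: 1
  O: 2
  S: 1
Molecular formula: C6H11FINO2S.
Molar mass = 307.121 g/mol.
Mass from F: 1 × 18.998 = 18.998 g/mol.
%F = 18.998 / 307.121 × 100 = 6.19%.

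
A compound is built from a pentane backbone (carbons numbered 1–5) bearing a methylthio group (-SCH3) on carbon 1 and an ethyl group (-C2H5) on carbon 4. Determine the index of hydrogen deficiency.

0

Atom tally by fragment:
  CH3SCH2 → C:2 H:5 S:1
  CH2 → C:1 H:2
  CH2 → C:1 H:2
  CH(C2H5) → C:3 H:6
  CH3 → C:1 H:3
Element totals:
  C: 8
  H: 18
  S: 1
Molecular formula: C8H18S.
DoU = (2C + 2 + N − H − X) / 2 = (2·8 + 2 + 0 − 18 − 0) / 2 = 0.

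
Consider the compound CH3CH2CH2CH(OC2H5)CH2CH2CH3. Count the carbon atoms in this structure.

Atom tally by fragment:
  CH3 → C:1 H:3
  CH2 → C:1 H:2
  CH2 → C:1 H:2
  CH(OC2H5) → C:3 H:6 O:1
  CH2 → C:1 H:2
  CH2 → C:1 H:2
  CH3 → C:1 H:3
Element totals:
  C: 9
  H: 20
  O: 1

9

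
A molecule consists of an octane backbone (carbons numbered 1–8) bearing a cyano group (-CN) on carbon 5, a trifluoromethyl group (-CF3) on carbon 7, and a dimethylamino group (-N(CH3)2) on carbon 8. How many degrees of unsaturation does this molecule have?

2

Atom tally by fragment:
  CH3 → C:1 H:3
  CH2 → C:1 H:2
  CH2 → C:1 H:2
  CH2 → C:1 H:2
  CH(CN) → C:2 H:1 N:1
  CH2 → C:1 H:2
  CH(CF3) → C:2 H:1 F:3
  CH2N(CH3)2 → C:3 H:8 N:1
Element totals:
  C: 12
  H: 21
  F: 3
  N: 2
Molecular formula: C12H21F3N2.
DoU = (2C + 2 + N − H − X) / 2 = (2·12 + 2 + 2 − 21 − 3) / 2 = 2.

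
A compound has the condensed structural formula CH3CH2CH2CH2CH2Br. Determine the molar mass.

Atom tally by fragment:
  CH3 → C:1 H:3
  CH2 → C:1 H:2
  CH2 → C:1 H:2
  CH2 → C:1 H:2
  CH2Br → C:1 H:2 Br:1
Element totals:
  C: 5
  H: 11
  Br: 1
Molecular formula: C5H11Br.
  M = 5(12.011) + 11(1.008) + 79.904
    = 60.055 + 11.088 + 79.904 = 151.047

151.05 g/mol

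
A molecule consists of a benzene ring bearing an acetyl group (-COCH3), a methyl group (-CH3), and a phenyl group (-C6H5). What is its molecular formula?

Atom tally by fragment:
  benzene ring core → C:6 H:6
  (− 3 ring H displaced by substituents)
  + COCH3 → C:2 H:3 O:1
  + CH3 → C:1 H:3
  + C6H5 → C:6 H:5
Element totals:
  C: 15
  H: 14
  O: 1

C15H14O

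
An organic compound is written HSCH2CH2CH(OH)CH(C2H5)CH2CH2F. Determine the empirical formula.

C8H17FOS

Element totals:
  C: 8
  H: 17
  F: 1
  O: 1
  S: 1
Molecular formula: C8H17FOS.
gcd of subscripts (8, 1, 17, 1, 1) = 1, so the empirical formula equals the molecular formula.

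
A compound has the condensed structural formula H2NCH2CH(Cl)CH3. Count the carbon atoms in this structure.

3

Atom tally by fragment:
  H2NCH2 → C:1 H:4 N:1
  CH(Cl) → C:1 H:1 Cl:1
  CH3 → C:1 H:3
Element totals:
  C: 3
  H: 8
  Cl: 1
  N: 1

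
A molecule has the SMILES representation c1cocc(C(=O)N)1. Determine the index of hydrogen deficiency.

4

Atom tally by fragment:
  furan ring core → C:4 H:4 O:1
  (− 1 ring H displaced by substituents)
  + CONH2 → C:1 H:2 O:1 N:1
Element totals:
  C: 5
  H: 5
  N: 1
  O: 2
Molecular formula: C5H5NO2.
DoU = (2C + 2 + N − H − X) / 2 = (2·5 + 2 + 1 − 5 − 0) / 2 = 4.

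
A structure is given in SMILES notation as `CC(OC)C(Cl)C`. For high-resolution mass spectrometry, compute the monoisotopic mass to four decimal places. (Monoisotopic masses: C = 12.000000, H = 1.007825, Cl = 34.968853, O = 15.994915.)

Atom tally by fragment:
  CH3 → C:1 H:3
  CH(OCH3) → C:2 H:4 O:1
  CH(Cl) → C:1 H:1 Cl:1
  CH3 → C:1 H:3
Element totals:
  C: 5
  H: 11
  Cl: 1
  O: 1
Molecular formula: C5H11ClO.
  M = 5(12.0) + 11(1.007825) + 34.968853 + 15.994915
    = 60.000000 + 11.086075 + 34.968853 + 15.994915 = 122.049843

122.0498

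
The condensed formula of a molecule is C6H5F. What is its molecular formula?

Atom tally by fragment:
  benzene ring core → C:6 H:6
  (− 1 ring H displaced by substituents)
  + F → F:1
Element totals:
  C: 6
  H: 5
  F: 1

C6H5F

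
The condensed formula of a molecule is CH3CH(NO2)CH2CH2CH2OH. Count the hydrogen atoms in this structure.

Element totals:
  C: 5
  H: 11
  N: 1
  O: 3

11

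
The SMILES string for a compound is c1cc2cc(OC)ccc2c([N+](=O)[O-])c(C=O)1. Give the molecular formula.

C12H9NO4

Atom tally by fragment:
  naphthalene ring system core → C:10 H:8
  (− 3 ring H displaced by substituents)
  + OCH3 → C:1 H:3 O:1
  + NO2 → N:1 O:2
  + CHO → C:1 H:1 O:1
Element totals:
  C: 12
  H: 9
  N: 1
  O: 4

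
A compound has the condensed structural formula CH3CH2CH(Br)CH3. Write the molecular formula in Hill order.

C4H9Br

Element totals:
  C: 4
  H: 9
  Br: 1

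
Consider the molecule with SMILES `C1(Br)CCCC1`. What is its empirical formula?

C5H9Br

Atom tally by fragment:
  cyclopentane ring core → C:5 H:10
  (− 1 ring H displaced by substituents)
  + Br → Br:1
Element totals:
  C: 5
  H: 9
  Br: 1
Molecular formula: C5H9Br.
gcd of subscripts (1, 5, 9) = 1, so the empirical formula equals the molecular formula.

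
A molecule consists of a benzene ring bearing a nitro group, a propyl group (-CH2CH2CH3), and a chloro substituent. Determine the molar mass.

199.63 g/mol

Atom tally by fragment:
  benzene ring core → C:6 H:6
  (− 3 ring H displaced by substituents)
  + NO2 → N:1 O:2
  + CH2CH2CH3 → C:3 H:7
  + Cl → Cl:1
Element totals:
  C: 9
  H: 10
  Cl: 1
  N: 1
  O: 2
Molecular formula: C9H10ClNO2.
  M = 9(12.011) + 10(1.008) + 35.45 + 14.007 + 2(15.999)
    = 108.099 + 10.080 + 35.450 + 14.007 + 31.998 = 199.634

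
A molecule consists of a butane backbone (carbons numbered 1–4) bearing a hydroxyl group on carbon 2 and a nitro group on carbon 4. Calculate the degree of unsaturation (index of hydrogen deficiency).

Atom tally by fragment:
  CH3 → C:1 H:3
  CH(OH) → C:1 H:2 O:1
  CH2 → C:1 H:2
  CH2NO2 → C:1 H:2 N:1 O:2
Element totals:
  C: 4
  H: 9
  N: 1
  O: 3
Molecular formula: C4H9NO3.
DoU = (2C + 2 + N − H − X) / 2 = (2·4 + 2 + 1 − 9 − 0) / 2 = 1.

1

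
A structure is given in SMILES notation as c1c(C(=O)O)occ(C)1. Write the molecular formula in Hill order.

Atom tally by fragment:
  furan ring core → C:4 H:4 O:1
  (− 2 ring H displaced by substituents)
  + COOH → C:1 H:1 O:2
  + CH3 → C:1 H:3
Element totals:
  C: 6
  H: 6
  O: 3

C6H6O3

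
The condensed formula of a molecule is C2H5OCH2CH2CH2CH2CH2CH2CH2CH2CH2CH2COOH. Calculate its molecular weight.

Atom tally by fragment:
  C2H5OCH2 → C:3 H:7 O:1
  CH2 → C:1 H:2
  CH2 → C:1 H:2
  CH2 → C:1 H:2
  CH2 → C:1 H:2
  CH2 → C:1 H:2
  CH2 → C:1 H:2
  CH2 → C:1 H:2
  CH2 → C:1 H:2
  CH2COOH → C:2 H:3 O:2
Element totals:
  C: 13
  H: 26
  O: 3
Molecular formula: C13H26O3.
  M = 13(12.011) + 26(1.008) + 3(15.999)
    = 156.143 + 26.208 + 47.997 = 230.348

230.35 g/mol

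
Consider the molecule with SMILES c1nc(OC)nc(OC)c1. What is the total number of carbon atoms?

6

Atom tally by fragment:
  pyrimidine ring core → C:4 H:4 N:2
  (− 2 ring H displaced by substituents)
  + OCH3 → C:1 H:3 O:1
  + OCH3 → C:1 H:3 O:1
Element totals:
  C: 6
  H: 8
  N: 2
  O: 2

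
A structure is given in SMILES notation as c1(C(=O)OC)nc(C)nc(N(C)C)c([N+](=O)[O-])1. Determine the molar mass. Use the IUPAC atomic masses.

240.22 g/mol

Atom tally by fragment:
  pyrimidine ring core → C:4 H:4 N:2
  (− 4 ring H displaced by substituents)
  + COOCH3 → C:2 H:3 O:2
  + CH3 → C:1 H:3
  + N(CH3)2 → N:1 C:2 H:6
  + NO2 → N:1 O:2
Element totals:
  C: 9
  H: 12
  N: 4
  O: 4
Molecular formula: C9H12N4O4.
  M = 9(12.011) + 12(1.008) + 4(14.007) + 4(15.999)
    = 108.099 + 12.096 + 56.028 + 63.996 = 240.219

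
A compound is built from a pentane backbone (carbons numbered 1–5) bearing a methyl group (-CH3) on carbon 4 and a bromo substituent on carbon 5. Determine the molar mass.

165.07 g/mol

Atom tally by fragment:
  CH3 → C:1 H:3
  CH2 → C:1 H:2
  CH2 → C:1 H:2
  CH(CH3) → C:2 H:4
  CH2Br → C:1 H:2 Br:1
Element totals:
  C: 6
  H: 13
  Br: 1
Molecular formula: C6H13Br.
  M = 6(12.011) + 13(1.008) + 79.904
    = 72.066 + 13.104 + 79.904 = 165.074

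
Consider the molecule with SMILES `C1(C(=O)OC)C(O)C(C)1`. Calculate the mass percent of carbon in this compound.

55.37%

Atom tally by fragment:
  cyclopropane ring core → C:3 H:6
  (− 3 ring H displaced by substituents)
  + COOCH3 → C:2 H:3 O:2
  + OH → O:1 H:1
  + CH3 → C:1 H:3
Element totals:
  C: 6
  H: 10
  O: 3
Molecular formula: C6H10O3.
Molar mass = 130.143 g/mol.
Mass from C: 6 × 12.011 = 72.066 g/mol.
%C = 72.066 / 130.143 × 100 = 55.37%.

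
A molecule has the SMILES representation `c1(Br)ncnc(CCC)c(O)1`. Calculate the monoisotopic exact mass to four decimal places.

Atom tally by fragment:
  pyrimidine ring core → C:4 H:4 N:2
  (− 3 ring H displaced by substituents)
  + Br → Br:1
  + CH2CH2CH3 → C:3 H:7
  + OH → O:1 H:1
Element totals:
  C: 7
  H: 9
  Br: 1
  N: 2
  O: 1
Molecular formula: C7H9BrN2O.
  M = 7(12.0) + 9(1.007825) + 78.918338 + 2(14.003074) + 15.994915
    = 84.000000 + 9.070425 + 78.918338 + 28.006148 + 15.994915 = 215.989826

215.9898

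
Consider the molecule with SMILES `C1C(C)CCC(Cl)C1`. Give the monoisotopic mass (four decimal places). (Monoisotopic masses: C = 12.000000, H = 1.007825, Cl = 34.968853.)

Atom tally by fragment:
  cyclohexane ring core → C:6 H:12
  (− 2 ring H displaced by substituents)
  + CH3 → C:1 H:3
  + Cl → Cl:1
Element totals:
  C: 7
  H: 13
  Cl: 1
Molecular formula: C7H13Cl.
  M = 7(12.0) + 13(1.007825) + 34.968853
    = 84.000000 + 13.101725 + 34.968853 = 132.070578

132.0706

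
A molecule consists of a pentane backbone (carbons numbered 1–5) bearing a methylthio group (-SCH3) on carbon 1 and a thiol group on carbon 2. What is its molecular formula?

Atom tally by fragment:
  CH3SCH2 → C:2 H:5 S:1
  CH(SH) → C:1 H:2 S:1
  CH2 → C:1 H:2
  CH2 → C:1 H:2
  CH3 → C:1 H:3
Element totals:
  C: 6
  H: 14
  S: 2

C6H14S2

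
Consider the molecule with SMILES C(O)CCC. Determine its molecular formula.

Atom tally by fragment:
  HOCH2 → C:1 H:3 O:1
  CH2 → C:1 H:2
  CH2 → C:1 H:2
  CH3 → C:1 H:3
Element totals:
  C: 4
  H: 10
  O: 1

C4H10O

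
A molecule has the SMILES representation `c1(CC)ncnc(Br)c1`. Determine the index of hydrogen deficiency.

Atom tally by fragment:
  pyrimidine ring core → C:4 H:4 N:2
  (− 2 ring H displaced by substituents)
  + C2H5 → C:2 H:5
  + Br → Br:1
Element totals:
  C: 6
  H: 7
  Br: 1
  N: 2
Molecular formula: C6H7BrN2.
DoU = (2C + 2 + N − H − X) / 2 = (2·6 + 2 + 2 − 7 − 1) / 2 = 4.

4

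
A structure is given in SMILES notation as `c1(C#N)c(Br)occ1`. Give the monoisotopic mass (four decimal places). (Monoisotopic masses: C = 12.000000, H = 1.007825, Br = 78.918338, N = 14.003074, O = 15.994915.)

170.9320

Atom tally by fragment:
  furan ring core → C:4 H:4 O:1
  (− 2 ring H displaced by substituents)
  + CN → C:1 N:1
  + Br → Br:1
Element totals:
  C: 5
  H: 2
  Br: 1
  N: 1
  O: 1
Molecular formula: C5H2BrNO.
  M = 5(12.0) + 2(1.007825) + 78.918338 + 14.003074 + 15.994915
    = 60.000000 + 2.015650 + 78.918338 + 14.003074 + 15.994915 = 170.931977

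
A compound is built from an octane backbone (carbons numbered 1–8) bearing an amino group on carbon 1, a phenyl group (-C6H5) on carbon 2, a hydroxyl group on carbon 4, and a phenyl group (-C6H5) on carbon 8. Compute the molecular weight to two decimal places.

297.44 g/mol

Atom tally by fragment:
  H2NCH2 → C:1 H:4 N:1
  CH(C6H5) → C:7 H:6
  CH2 → C:1 H:2
  CH(OH) → C:1 H:2 O:1
  CH2 → C:1 H:2
  CH2 → C:1 H:2
  CH2 → C:1 H:2
  CH2C6H5 → C:7 H:7
Element totals:
  C: 20
  H: 27
  N: 1
  O: 1
Molecular formula: C20H27NO.
  M = 20(12.011) + 27(1.008) + 14.007 + 15.999
    = 240.220 + 27.216 + 14.007 + 15.999 = 297.442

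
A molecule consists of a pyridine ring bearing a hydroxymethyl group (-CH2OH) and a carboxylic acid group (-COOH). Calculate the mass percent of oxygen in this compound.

31.34%

Atom tally by fragment:
  pyridine ring core → C:5 H:5 N:1
  (− 2 ring H displaced by substituents)
  + CH2OH → C:1 H:3 O:1
  + COOH → C:1 H:1 O:2
Element totals:
  C: 7
  H: 7
  N: 1
  O: 3
Molecular formula: C7H7NO3.
Molar mass = 153.137 g/mol.
Mass from O: 3 × 15.999 = 47.997 g/mol.
%O = 47.997 / 153.137 × 100 = 31.34%.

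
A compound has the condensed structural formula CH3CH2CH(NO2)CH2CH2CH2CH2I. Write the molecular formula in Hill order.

Atom tally by fragment:
  CH3 → C:1 H:3
  CH2 → C:1 H:2
  CH(NO2) → C:1 H:1 N:1 O:2
  CH2 → C:1 H:2
  CH2 → C:1 H:2
  CH2 → C:1 H:2
  CH2I → C:1 H:2 I:1
Element totals:
  C: 7
  H: 14
  I: 1
  N: 1
  O: 2

C7H14INO2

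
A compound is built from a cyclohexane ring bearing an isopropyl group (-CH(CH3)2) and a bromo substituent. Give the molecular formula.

C9H17Br

Atom tally by fragment:
  cyclohexane ring core → C:6 H:12
  (− 2 ring H displaced by substituents)
  + CH(CH3)2 → C:3 H:7
  + Br → Br:1
Element totals:
  C: 9
  H: 17
  Br: 1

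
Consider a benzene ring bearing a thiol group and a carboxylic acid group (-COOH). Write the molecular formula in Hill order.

C7H6O2S

Atom tally by fragment:
  benzene ring core → C:6 H:6
  (− 2 ring H displaced by substituents)
  + SH → S:1 H:1
  + COOH → C:1 H:1 O:2
Element totals:
  C: 7
  H: 6
  O: 2
  S: 1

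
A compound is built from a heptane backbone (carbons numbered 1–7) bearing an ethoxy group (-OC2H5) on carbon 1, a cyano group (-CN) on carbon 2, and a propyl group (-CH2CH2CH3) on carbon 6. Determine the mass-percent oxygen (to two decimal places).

7.57%

Atom tally by fragment:
  C2H5OCH2 → C:3 H:7 O:1
  CH(CN) → C:2 H:1 N:1
  CH2 → C:1 H:2
  CH2 → C:1 H:2
  CH2 → C:1 H:2
  CH(CH2CH2CH3) → C:4 H:8
  CH3 → C:1 H:3
Element totals:
  C: 13
  H: 25
  N: 1
  O: 1
Molecular formula: C13H25NO.
Molar mass = 211.349 g/mol.
Mass from O: 1 × 15.999 = 15.999 g/mol.
%O = 15.999 / 211.349 × 100 = 7.57%.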